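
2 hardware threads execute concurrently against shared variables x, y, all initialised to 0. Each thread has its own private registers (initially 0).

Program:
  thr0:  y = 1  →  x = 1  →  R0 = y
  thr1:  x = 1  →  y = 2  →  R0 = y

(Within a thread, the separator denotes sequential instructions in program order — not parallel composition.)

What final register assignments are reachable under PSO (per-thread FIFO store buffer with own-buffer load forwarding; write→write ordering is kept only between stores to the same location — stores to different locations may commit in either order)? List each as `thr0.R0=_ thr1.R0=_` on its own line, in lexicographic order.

outcome vector order: (thr0.R0,thr1.R0)
|PSO outcomes| = 3

thr0.R0=1 thr1.R0=1
thr0.R0=1 thr1.R0=2
thr0.R0=2 thr1.R0=2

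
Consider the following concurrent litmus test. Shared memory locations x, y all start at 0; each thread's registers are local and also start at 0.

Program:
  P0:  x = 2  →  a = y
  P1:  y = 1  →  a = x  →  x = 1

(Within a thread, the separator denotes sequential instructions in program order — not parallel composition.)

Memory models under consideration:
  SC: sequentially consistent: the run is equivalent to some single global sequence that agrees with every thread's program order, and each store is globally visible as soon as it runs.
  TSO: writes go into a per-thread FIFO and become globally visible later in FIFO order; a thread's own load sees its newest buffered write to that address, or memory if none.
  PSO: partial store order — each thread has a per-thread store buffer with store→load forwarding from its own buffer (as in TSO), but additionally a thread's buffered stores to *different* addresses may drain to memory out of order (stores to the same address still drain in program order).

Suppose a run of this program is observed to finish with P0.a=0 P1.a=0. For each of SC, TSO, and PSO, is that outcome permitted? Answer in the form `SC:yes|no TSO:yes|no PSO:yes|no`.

outcome vector order: (P0.a,P1.a)
SC: 3 outcomes — {0/2, 1/0, 1/2}
TSO: 4 outcomes — {0/0, 0/2, 1/0, 1/2}
PSO: 4 outcomes — {0/0, 0/2, 1/0, 1/2}
target 0/0 ∈ {TSO,PSO}

SC:no TSO:yes PSO:yes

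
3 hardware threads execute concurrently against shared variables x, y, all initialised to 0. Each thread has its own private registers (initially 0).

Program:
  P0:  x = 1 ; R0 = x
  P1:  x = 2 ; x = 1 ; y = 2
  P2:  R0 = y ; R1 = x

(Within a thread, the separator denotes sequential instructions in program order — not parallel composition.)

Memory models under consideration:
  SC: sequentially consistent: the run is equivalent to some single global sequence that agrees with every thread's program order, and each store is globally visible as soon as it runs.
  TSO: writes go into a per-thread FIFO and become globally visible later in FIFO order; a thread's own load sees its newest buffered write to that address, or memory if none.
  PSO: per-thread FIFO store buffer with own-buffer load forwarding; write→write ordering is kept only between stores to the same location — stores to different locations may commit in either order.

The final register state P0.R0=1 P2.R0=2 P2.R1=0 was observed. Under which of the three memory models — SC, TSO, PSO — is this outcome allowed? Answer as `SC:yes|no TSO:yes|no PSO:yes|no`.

SC:no TSO:no PSO:yes

outcome vector order: (P0.R0,P2.R0,P2.R1)
[SC] allowed = {100; 101; 102; 121; 200; 201; 202; 221}
[TSO] allowed = {100; 101; 102; 121; 200; 201; 202; 221}
[PSO] allowed = {100; 101; 102; 120; 121; 122; 200; 201; 202; 220; 221; 222}
target 120 ∈ {PSO}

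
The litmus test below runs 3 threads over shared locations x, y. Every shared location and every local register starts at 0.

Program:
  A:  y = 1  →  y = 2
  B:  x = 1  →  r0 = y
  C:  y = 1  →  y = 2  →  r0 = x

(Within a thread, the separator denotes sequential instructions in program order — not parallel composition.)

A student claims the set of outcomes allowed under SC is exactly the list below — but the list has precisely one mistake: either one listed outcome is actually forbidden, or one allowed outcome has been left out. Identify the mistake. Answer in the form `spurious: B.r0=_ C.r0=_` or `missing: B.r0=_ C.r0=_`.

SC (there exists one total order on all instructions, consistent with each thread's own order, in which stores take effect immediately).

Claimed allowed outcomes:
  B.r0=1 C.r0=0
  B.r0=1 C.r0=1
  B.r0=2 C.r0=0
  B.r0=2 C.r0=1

missing: B.r0=0 C.r0=1

outcome vector order: (B.r0,C.r0)
SC: 5 outcomes — {0/1 1/0 1/1 2/0 2/1}
SC∖claimed = {0/1}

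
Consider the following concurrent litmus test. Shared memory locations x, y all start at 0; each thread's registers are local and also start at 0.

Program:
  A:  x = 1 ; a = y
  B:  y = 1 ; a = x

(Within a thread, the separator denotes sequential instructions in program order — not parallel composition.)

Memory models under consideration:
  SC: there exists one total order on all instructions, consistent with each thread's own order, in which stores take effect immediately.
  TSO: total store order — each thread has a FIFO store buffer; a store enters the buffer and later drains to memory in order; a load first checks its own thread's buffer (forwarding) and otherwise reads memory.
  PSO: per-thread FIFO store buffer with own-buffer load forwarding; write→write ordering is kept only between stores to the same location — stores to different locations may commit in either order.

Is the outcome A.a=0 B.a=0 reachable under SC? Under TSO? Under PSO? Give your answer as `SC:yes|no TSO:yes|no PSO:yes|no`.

SC:no TSO:yes PSO:yes

outcome vector order: (A.a,B.a)
SC: 3 outcomes — {(0,1), (1,0), (1,1)}
TSO: 4 outcomes — {(0,0), (0,1), (1,0), (1,1)}
PSO: 4 outcomes — {(0,0), (0,1), (1,0), (1,1)}
target (0,0) ∈ {TSO,PSO}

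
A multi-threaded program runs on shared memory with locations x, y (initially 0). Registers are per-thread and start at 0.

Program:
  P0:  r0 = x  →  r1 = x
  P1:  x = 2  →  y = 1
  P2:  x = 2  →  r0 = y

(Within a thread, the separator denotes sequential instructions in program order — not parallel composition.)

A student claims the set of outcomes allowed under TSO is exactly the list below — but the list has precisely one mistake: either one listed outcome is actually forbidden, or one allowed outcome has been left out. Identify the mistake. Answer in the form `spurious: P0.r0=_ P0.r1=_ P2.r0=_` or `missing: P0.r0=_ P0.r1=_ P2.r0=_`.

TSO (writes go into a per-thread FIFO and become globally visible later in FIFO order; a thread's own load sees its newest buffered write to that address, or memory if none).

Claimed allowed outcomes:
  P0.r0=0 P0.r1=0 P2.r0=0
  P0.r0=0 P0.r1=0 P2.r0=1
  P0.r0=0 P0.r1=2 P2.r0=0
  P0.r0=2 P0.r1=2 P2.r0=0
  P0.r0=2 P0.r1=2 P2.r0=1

outcome vector order: (P0.r0,P0.r1,P2.r0)
[TSO] allowed = {(0,0,0), (0,0,1), (0,2,0), (0,2,1), (2,2,0), (2,2,1)}
TSO∖claimed = {(0,2,1)}

missing: P0.r0=0 P0.r1=2 P2.r0=1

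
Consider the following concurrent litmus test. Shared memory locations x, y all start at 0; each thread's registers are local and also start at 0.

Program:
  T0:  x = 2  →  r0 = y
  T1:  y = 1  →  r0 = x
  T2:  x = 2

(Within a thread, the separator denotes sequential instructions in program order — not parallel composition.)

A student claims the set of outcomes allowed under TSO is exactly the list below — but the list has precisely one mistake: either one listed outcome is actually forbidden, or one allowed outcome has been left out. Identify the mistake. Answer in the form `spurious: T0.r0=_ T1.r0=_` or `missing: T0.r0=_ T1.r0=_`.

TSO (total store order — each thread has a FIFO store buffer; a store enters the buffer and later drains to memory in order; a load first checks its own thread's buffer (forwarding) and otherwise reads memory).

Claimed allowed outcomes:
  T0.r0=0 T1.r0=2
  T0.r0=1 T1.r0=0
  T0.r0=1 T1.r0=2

outcome vector order: (T0.r0,T1.r0)
TSO: 4 outcomes — {(0,0); (0,2); (1,0); (1,2)}
TSO∖claimed = {(0,0)}

missing: T0.r0=0 T1.r0=0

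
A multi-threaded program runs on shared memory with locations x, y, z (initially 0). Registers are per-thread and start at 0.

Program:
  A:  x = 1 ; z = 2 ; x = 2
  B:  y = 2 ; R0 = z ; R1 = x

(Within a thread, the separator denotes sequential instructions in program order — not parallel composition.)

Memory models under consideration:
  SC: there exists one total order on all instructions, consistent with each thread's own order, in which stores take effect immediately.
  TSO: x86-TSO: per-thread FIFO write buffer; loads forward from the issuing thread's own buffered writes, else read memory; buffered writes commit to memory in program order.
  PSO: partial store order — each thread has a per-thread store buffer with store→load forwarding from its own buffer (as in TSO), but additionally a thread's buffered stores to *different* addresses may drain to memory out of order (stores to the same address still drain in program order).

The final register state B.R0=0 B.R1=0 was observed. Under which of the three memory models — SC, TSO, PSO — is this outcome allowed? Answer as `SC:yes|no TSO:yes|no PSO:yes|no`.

SC:yes TSO:yes PSO:yes

outcome vector order: (B.R0,B.R1)
[SC] allowed = {00; 01; 02; 21; 22}
[TSO] allowed = {00; 01; 02; 21; 22}
[PSO] allowed = {00; 01; 02; 20; 21; 22}
target 00 ∈ {SC,TSO,PSO}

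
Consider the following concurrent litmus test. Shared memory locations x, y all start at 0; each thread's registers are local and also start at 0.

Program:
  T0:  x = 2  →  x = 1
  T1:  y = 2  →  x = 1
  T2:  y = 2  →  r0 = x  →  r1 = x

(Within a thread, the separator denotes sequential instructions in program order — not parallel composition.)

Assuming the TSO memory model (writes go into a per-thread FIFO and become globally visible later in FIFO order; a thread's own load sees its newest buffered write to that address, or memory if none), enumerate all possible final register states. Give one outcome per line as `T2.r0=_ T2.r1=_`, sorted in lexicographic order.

outcome vector order: (T2.r0,T2.r1)
|TSO outcomes| = 7

T2.r0=0 T2.r1=0
T2.r0=0 T2.r1=1
T2.r0=0 T2.r1=2
T2.r0=1 T2.r1=1
T2.r0=1 T2.r1=2
T2.r0=2 T2.r1=1
T2.r0=2 T2.r1=2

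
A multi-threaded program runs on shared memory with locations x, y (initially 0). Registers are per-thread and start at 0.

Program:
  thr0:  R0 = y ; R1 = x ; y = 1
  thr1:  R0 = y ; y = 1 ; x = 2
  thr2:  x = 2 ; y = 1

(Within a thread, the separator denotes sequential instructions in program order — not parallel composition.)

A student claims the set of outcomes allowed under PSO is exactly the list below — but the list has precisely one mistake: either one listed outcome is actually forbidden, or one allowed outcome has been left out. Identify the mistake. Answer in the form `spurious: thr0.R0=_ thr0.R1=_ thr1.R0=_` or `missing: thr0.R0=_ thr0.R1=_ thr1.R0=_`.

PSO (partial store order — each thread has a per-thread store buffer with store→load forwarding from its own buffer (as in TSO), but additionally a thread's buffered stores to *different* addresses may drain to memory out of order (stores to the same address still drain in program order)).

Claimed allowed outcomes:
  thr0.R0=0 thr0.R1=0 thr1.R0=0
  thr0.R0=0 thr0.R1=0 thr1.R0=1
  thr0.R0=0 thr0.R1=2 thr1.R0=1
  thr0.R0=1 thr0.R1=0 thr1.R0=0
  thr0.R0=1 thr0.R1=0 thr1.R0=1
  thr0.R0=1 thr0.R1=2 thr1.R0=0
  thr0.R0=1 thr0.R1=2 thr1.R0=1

missing: thr0.R0=0 thr0.R1=2 thr1.R0=0

outcome vector order: (thr0.R0,thr0.R1,thr1.R0)
[PSO] allowed = {000; 001; 020; 021; 100; 101; 120; 121}
PSO∖claimed = {020}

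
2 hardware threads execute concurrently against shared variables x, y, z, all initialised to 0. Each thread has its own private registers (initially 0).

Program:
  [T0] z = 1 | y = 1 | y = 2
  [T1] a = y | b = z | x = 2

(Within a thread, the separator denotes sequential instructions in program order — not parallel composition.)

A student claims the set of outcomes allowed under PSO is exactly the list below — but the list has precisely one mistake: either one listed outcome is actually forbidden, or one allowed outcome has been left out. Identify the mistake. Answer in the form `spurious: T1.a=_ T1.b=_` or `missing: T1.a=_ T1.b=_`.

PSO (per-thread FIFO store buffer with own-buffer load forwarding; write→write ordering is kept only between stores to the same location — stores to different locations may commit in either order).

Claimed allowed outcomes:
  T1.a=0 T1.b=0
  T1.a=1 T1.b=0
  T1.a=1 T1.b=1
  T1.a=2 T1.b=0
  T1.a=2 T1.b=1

missing: T1.a=0 T1.b=1

outcome vector order: (T1.a,T1.b)
PSO (6): 0/0, 0/1, 1/0, 1/1, 2/0, 2/1
PSO∖claimed = {0/1}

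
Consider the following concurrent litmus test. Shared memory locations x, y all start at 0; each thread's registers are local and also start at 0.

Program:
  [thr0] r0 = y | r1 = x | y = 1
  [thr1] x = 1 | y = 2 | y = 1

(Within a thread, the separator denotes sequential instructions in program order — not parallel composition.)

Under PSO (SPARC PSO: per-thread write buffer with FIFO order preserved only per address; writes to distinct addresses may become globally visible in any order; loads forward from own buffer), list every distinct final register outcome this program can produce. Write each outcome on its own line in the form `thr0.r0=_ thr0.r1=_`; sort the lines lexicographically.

thr0.r0=0 thr0.r1=0
thr0.r0=0 thr0.r1=1
thr0.r0=1 thr0.r1=0
thr0.r0=1 thr0.r1=1
thr0.r0=2 thr0.r1=0
thr0.r0=2 thr0.r1=1

outcome vector order: (thr0.r0,thr0.r1)
|PSO outcomes| = 6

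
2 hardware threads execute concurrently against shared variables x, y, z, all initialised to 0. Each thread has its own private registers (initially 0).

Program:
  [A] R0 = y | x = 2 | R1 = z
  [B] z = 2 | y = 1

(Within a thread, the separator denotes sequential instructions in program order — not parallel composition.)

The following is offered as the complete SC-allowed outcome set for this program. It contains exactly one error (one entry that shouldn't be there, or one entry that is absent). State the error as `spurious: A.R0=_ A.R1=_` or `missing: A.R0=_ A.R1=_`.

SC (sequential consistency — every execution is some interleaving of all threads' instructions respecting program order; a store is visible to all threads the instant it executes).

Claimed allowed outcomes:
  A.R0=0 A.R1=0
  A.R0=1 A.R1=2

missing: A.R0=0 A.R1=2

outcome vector order: (A.R0,A.R1)
SC (3): <0 0>, <0 2>, <1 2>
SC∖claimed = {<0 2>}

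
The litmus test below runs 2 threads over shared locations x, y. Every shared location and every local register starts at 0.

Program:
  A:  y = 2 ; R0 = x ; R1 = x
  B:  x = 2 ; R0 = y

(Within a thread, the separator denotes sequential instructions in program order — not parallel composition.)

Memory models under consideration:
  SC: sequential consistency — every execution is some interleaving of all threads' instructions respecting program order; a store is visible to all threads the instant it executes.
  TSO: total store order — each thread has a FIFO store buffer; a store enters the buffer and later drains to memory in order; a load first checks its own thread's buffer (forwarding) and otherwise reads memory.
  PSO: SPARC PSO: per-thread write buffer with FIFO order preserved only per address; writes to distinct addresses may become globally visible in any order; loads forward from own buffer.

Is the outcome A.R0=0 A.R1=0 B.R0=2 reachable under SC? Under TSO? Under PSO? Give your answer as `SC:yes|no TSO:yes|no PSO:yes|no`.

outcome vector order: (A.R0,A.R1,B.R0)
SC (4): 002 022 220 222
TSO (6): 000 002 020 022 220 222
PSO (6): 000 002 020 022 220 222
target 002 ∈ {SC,TSO,PSO}

SC:yes TSO:yes PSO:yes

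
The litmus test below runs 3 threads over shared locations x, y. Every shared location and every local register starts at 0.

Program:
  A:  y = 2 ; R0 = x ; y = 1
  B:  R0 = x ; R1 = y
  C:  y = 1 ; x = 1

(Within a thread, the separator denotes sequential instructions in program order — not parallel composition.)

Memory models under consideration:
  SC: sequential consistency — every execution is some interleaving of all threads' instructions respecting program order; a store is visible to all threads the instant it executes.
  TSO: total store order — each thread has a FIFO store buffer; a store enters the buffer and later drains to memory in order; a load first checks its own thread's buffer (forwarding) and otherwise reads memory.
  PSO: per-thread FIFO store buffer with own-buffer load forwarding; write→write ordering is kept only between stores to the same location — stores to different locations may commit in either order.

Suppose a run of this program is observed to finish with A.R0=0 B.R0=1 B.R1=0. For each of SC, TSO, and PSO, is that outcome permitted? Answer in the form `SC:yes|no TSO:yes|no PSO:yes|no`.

outcome vector order: (A.R0,B.R0,B.R1)
SC (10): 0/0/0 0/0/1 0/0/2 0/1/1 0/1/2 1/0/0 1/0/1 1/0/2 1/1/1 1/1/2
TSO (10): 0/0/0 0/0/1 0/0/2 0/1/1 0/1/2 1/0/0 1/0/1 1/0/2 1/1/1 1/1/2
PSO (12): 0/0/0 0/0/1 0/0/2 0/1/0 0/1/1 0/1/2 1/0/0 1/0/1 1/0/2 1/1/0 1/1/1 1/1/2
target 0/1/0 ∈ {PSO}

SC:no TSO:no PSO:yes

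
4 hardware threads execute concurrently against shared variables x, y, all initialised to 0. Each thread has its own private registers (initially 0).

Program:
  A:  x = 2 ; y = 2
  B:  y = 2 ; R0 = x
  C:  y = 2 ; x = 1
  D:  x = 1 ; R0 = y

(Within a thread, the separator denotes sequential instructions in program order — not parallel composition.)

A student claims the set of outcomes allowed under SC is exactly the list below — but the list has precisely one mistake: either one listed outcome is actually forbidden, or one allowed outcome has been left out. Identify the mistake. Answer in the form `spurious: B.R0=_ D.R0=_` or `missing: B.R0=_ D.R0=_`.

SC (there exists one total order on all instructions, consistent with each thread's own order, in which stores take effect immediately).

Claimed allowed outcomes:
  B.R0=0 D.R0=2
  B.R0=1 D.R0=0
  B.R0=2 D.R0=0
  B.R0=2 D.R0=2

missing: B.R0=1 D.R0=2

outcome vector order: (B.R0,D.R0)
SC (5): (0,2) (1,0) (1,2) (2,0) (2,2)
SC∖claimed = {(1,2)}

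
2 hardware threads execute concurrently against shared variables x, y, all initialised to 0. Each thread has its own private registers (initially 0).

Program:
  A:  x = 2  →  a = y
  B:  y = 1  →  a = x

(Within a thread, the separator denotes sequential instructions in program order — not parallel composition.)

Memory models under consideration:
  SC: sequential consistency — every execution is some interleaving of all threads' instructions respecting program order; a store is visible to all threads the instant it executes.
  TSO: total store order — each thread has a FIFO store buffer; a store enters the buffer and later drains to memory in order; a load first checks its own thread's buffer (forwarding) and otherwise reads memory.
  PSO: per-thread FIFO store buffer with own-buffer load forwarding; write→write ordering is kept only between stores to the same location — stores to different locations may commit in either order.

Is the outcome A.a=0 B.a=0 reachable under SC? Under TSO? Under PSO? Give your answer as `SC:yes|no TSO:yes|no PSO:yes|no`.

outcome vector order: (A.a,B.a)
under SC → 0/2; 1/0; 1/2
under TSO → 0/0; 0/2; 1/0; 1/2
under PSO → 0/0; 0/2; 1/0; 1/2
target 0/0 ∈ {TSO,PSO}

SC:no TSO:yes PSO:yes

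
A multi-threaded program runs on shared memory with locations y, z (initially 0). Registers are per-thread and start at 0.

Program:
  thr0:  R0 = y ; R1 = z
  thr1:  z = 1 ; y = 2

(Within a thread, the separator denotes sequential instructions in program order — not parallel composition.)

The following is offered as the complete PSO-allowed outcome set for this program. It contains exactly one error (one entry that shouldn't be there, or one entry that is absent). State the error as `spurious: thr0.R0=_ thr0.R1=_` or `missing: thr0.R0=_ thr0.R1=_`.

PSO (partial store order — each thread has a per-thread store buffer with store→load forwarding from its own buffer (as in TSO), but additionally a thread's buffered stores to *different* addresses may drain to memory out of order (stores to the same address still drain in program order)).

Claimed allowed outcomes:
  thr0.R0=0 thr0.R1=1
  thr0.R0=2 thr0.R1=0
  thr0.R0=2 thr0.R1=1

missing: thr0.R0=0 thr0.R1=0

outcome vector order: (thr0.R0,thr0.R1)
PSO: 4 outcomes — {00; 01; 20; 21}
PSO∖claimed = {00}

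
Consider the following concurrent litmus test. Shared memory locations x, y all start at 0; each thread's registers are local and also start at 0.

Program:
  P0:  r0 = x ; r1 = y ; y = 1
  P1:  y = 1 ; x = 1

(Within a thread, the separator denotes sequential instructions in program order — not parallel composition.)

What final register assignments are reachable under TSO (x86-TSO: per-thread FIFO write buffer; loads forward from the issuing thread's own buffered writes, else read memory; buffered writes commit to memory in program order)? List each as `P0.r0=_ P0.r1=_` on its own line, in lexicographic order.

outcome vector order: (P0.r0,P0.r1)
|TSO outcomes| = 3

P0.r0=0 P0.r1=0
P0.r0=0 P0.r1=1
P0.r0=1 P0.r1=1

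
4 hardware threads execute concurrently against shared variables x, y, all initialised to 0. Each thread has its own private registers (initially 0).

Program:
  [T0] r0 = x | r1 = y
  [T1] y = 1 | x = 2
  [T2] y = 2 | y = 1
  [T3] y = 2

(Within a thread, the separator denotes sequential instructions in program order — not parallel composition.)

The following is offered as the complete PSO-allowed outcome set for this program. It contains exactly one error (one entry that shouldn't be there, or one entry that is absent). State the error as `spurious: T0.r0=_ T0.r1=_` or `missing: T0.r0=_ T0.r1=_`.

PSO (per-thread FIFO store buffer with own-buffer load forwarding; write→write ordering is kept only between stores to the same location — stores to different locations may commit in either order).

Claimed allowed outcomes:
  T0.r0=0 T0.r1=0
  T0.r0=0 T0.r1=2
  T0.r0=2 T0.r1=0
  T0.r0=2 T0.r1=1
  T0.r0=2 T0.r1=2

outcome vector order: (T0.r0,T0.r1)
PSO (6): (0,0), (0,1), (0,2), (2,0), (2,1), (2,2)
PSO∖claimed = {(0,1)}

missing: T0.r0=0 T0.r1=1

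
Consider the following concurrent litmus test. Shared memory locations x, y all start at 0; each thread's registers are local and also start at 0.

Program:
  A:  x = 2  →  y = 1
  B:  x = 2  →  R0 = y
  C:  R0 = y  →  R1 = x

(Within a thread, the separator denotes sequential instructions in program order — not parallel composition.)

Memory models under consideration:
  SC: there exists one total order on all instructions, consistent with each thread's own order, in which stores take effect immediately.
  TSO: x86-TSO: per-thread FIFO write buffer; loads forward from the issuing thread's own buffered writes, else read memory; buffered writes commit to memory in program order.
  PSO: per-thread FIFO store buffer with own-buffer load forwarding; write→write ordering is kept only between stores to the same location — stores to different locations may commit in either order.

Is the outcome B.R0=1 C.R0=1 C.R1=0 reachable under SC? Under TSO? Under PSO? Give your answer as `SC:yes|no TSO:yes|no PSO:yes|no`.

SC:no TSO:no PSO:yes

outcome vector order: (B.R0,C.R0,C.R1)
SC (6): 0/0/0, 0/0/2, 0/1/2, 1/0/0, 1/0/2, 1/1/2
TSO (6): 0/0/0, 0/0/2, 0/1/2, 1/0/0, 1/0/2, 1/1/2
PSO (8): 0/0/0, 0/0/2, 0/1/0, 0/1/2, 1/0/0, 1/0/2, 1/1/0, 1/1/2
target 1/1/0 ∈ {PSO}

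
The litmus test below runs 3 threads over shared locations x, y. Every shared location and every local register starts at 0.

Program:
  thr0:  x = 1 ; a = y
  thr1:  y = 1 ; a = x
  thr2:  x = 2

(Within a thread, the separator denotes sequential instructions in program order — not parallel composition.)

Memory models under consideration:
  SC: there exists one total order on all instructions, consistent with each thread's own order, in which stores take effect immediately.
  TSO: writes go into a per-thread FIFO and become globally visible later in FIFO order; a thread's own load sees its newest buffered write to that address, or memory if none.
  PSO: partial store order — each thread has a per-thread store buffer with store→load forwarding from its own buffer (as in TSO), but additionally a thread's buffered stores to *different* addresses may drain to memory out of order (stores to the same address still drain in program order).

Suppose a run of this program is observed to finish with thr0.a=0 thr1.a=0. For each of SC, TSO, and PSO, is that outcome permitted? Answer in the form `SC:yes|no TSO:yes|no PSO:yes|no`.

SC:no TSO:yes PSO:yes

outcome vector order: (thr0.a,thr1.a)
SC: 5 outcomes — {0/1, 0/2, 1/0, 1/1, 1/2}
TSO: 6 outcomes — {0/0, 0/1, 0/2, 1/0, 1/1, 1/2}
PSO: 6 outcomes — {0/0, 0/1, 0/2, 1/0, 1/1, 1/2}
target 0/0 ∈ {TSO,PSO}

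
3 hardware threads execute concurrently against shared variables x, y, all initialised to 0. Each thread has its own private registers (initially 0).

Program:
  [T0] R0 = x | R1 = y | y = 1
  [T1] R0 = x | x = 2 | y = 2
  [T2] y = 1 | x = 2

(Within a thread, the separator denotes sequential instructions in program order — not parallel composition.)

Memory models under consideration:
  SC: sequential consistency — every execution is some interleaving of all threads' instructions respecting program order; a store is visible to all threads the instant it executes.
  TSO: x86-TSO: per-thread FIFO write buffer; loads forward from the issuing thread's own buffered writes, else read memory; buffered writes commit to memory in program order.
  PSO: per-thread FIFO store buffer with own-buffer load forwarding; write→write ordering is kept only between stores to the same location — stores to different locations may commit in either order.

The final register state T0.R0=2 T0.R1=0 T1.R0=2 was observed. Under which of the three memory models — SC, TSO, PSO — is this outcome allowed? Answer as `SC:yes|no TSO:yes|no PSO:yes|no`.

SC:no TSO:no PSO:yes

outcome vector order: (T0.R0,T0.R1,T1.R0)
SC (11): (0,0,0); (0,0,2); (0,1,0); (0,1,2); (0,2,0); (0,2,2); (2,0,0); (2,1,0); (2,1,2); (2,2,0); (2,2,2)
TSO (11): (0,0,0); (0,0,2); (0,1,0); (0,1,2); (0,2,0); (0,2,2); (2,0,0); (2,1,0); (2,1,2); (2,2,0); (2,2,2)
PSO (12): (0,0,0); (0,0,2); (0,1,0); (0,1,2); (0,2,0); (0,2,2); (2,0,0); (2,0,2); (2,1,0); (2,1,2); (2,2,0); (2,2,2)
target (2,0,2) ∈ {PSO}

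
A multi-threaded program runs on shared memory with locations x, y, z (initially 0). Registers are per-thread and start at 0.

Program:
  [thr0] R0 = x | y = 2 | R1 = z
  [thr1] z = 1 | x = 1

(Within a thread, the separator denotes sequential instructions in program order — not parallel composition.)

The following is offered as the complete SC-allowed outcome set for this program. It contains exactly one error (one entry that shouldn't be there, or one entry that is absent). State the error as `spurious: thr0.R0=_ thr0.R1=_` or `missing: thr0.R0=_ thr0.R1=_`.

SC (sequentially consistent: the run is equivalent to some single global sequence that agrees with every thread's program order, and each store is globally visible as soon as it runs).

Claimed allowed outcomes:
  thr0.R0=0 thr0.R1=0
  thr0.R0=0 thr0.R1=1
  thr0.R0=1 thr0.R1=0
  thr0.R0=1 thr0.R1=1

spurious: thr0.R0=1 thr0.R1=0

outcome vector order: (thr0.R0,thr0.R1)
SC (3): 0/0 0/1 1/1
claimed∖SC = {1/0}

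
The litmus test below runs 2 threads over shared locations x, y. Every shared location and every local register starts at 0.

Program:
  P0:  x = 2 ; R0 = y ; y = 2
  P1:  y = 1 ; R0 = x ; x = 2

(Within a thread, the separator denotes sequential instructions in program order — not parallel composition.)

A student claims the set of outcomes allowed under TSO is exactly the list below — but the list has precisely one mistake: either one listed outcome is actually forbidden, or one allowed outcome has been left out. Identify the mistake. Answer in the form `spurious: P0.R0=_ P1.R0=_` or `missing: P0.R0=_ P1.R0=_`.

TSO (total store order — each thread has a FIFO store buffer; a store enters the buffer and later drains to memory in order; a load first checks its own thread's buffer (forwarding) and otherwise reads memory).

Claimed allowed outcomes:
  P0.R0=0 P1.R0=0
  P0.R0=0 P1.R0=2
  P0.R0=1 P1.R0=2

outcome vector order: (P0.R0,P1.R0)
TSO (4): (0,0), (0,2), (1,0), (1,2)
TSO∖claimed = {(1,0)}

missing: P0.R0=1 P1.R0=0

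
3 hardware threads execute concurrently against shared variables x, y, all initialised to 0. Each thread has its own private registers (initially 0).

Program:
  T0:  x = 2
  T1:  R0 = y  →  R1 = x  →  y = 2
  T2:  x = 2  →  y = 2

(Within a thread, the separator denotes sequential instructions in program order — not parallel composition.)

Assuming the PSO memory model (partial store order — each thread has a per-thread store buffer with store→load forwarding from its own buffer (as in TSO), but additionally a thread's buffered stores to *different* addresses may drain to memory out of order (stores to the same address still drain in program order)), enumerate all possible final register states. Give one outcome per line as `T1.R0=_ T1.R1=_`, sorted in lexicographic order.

T1.R0=0 T1.R1=0
T1.R0=0 T1.R1=2
T1.R0=2 T1.R1=0
T1.R0=2 T1.R1=2

outcome vector order: (T1.R0,T1.R1)
|PSO outcomes| = 4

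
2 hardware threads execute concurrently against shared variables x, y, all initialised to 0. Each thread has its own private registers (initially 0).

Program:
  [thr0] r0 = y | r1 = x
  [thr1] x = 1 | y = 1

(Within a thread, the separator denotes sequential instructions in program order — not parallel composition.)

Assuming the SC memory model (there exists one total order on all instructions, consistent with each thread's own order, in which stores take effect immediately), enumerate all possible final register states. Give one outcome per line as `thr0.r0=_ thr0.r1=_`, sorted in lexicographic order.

thr0.r0=0 thr0.r1=0
thr0.r0=0 thr0.r1=1
thr0.r0=1 thr0.r1=1

outcome vector order: (thr0.r0,thr0.r1)
|SC outcomes| = 3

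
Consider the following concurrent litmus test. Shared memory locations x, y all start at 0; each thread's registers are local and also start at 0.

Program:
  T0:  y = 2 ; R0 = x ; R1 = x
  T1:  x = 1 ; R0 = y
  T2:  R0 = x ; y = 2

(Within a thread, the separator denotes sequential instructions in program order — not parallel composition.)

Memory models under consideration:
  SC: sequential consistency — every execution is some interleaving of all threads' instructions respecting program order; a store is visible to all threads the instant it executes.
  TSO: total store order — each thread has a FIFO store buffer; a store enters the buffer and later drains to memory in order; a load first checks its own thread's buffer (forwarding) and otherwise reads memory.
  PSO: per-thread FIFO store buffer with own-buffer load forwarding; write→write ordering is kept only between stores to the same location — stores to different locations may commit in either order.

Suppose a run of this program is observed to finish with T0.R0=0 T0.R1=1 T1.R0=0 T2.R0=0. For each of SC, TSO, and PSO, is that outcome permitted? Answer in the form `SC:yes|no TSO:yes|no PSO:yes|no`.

outcome vector order: (T0.R0,T0.R1,T1.R0,T2.R0)
[SC] allowed = {(0,0,2,0); (0,0,2,1); (0,1,2,0); (0,1,2,1); (1,1,0,0); (1,1,0,1); (1,1,2,0); (1,1,2,1)}
[TSO] allowed = {(0,0,0,0); (0,0,0,1); (0,0,2,0); (0,0,2,1); (0,1,0,0); (0,1,0,1); (0,1,2,0); (0,1,2,1); (1,1,0,0); (1,1,0,1); (1,1,2,0); (1,1,2,1)}
[PSO] allowed = {(0,0,0,0); (0,0,0,1); (0,0,2,0); (0,0,2,1); (0,1,0,0); (0,1,0,1); (0,1,2,0); (0,1,2,1); (1,1,0,0); (1,1,0,1); (1,1,2,0); (1,1,2,1)}
target (0,1,0,0) ∈ {TSO,PSO}

SC:no TSO:yes PSO:yes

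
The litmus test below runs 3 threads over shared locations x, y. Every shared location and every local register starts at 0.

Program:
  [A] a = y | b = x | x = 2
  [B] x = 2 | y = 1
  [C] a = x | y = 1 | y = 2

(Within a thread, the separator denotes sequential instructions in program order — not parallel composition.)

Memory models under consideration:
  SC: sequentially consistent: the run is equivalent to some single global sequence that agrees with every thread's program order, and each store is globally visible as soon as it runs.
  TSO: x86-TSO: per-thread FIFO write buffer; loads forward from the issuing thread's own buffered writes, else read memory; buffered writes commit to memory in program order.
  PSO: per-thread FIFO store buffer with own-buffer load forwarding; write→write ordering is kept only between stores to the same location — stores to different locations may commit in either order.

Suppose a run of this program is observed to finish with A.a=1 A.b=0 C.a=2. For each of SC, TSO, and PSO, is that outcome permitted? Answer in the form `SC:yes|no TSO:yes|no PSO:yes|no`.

SC:no TSO:no PSO:yes

outcome vector order: (A.a,A.b,C.a)
[SC] allowed = {0/0/0; 0/0/2; 0/2/0; 0/2/2; 1/0/0; 1/2/0; 1/2/2; 2/0/0; 2/2/0; 2/2/2}
[TSO] allowed = {0/0/0; 0/0/2; 0/2/0; 0/2/2; 1/0/0; 1/2/0; 1/2/2; 2/0/0; 2/2/0; 2/2/2}
[PSO] allowed = {0/0/0; 0/0/2; 0/2/0; 0/2/2; 1/0/0; 1/0/2; 1/2/0; 1/2/2; 2/0/0; 2/2/0; 2/2/2}
target 1/0/2 ∈ {PSO}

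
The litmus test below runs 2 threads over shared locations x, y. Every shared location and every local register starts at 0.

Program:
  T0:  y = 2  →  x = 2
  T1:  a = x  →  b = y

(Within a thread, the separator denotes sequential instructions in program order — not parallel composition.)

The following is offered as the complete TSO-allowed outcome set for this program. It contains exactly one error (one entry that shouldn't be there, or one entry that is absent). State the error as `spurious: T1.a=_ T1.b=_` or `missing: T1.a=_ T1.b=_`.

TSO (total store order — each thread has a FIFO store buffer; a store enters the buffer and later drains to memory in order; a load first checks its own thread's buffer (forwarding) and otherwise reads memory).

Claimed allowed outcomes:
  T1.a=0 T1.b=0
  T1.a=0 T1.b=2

outcome vector order: (T1.a,T1.b)
TSO: 3 outcomes — {(0,0) (0,2) (2,2)}
TSO∖claimed = {(2,2)}

missing: T1.a=2 T1.b=2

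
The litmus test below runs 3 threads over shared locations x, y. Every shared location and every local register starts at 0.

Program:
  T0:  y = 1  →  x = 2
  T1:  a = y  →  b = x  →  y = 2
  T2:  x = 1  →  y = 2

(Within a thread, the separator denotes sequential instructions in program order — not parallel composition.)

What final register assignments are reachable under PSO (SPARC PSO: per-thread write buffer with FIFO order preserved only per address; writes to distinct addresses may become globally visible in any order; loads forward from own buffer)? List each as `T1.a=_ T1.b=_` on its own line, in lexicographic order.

T1.a=0 T1.b=0
T1.a=0 T1.b=1
T1.a=0 T1.b=2
T1.a=1 T1.b=0
T1.a=1 T1.b=1
T1.a=1 T1.b=2
T1.a=2 T1.b=0
T1.a=2 T1.b=1
T1.a=2 T1.b=2

outcome vector order: (T1.a,T1.b)
|PSO outcomes| = 9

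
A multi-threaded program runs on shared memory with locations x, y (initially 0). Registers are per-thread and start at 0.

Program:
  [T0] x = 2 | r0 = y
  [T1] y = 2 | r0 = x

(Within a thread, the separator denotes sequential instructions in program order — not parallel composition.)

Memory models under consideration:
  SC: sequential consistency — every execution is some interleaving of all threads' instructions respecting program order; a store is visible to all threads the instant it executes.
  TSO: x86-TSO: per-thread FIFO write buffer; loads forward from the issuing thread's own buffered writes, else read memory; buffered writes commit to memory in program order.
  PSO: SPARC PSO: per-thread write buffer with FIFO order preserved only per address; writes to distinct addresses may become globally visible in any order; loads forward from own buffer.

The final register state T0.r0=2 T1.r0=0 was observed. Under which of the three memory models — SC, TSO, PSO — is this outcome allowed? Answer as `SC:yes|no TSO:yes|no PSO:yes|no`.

outcome vector order: (T0.r0,T1.r0)
SC: 3 outcomes — {<0 2>, <2 0>, <2 2>}
TSO: 4 outcomes — {<0 0>, <0 2>, <2 0>, <2 2>}
PSO: 4 outcomes — {<0 0>, <0 2>, <2 0>, <2 2>}
target <2 0> ∈ {SC,TSO,PSO}

SC:yes TSO:yes PSO:yes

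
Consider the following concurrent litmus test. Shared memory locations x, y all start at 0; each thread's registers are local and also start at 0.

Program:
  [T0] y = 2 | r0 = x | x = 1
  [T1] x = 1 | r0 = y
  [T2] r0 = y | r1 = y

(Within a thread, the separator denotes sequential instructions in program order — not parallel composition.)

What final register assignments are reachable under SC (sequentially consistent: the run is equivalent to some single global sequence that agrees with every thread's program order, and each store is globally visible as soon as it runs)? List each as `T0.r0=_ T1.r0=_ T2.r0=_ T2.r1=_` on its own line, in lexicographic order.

outcome vector order: (T0.r0,T1.r0,T2.r0,T2.r1)
|SC outcomes| = 9

T0.r0=0 T1.r0=2 T2.r0=0 T2.r1=0
T0.r0=0 T1.r0=2 T2.r0=0 T2.r1=2
T0.r0=0 T1.r0=2 T2.r0=2 T2.r1=2
T0.r0=1 T1.r0=0 T2.r0=0 T2.r1=0
T0.r0=1 T1.r0=0 T2.r0=0 T2.r1=2
T0.r0=1 T1.r0=0 T2.r0=2 T2.r1=2
T0.r0=1 T1.r0=2 T2.r0=0 T2.r1=0
T0.r0=1 T1.r0=2 T2.r0=0 T2.r1=2
T0.r0=1 T1.r0=2 T2.r0=2 T2.r1=2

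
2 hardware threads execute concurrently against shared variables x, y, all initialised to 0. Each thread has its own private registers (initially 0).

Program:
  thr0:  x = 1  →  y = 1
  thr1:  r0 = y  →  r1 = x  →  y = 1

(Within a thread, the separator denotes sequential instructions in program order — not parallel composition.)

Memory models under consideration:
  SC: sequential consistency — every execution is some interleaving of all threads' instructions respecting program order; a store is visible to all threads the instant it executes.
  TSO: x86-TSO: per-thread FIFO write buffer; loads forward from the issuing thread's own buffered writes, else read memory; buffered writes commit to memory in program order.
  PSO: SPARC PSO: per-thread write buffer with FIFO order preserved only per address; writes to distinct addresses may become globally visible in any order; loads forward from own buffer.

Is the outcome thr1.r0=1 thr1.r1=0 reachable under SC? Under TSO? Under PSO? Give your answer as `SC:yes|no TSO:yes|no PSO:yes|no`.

outcome vector order: (thr1.r0,thr1.r1)
[SC] allowed = {0/0; 0/1; 1/1}
[TSO] allowed = {0/0; 0/1; 1/1}
[PSO] allowed = {0/0; 0/1; 1/0; 1/1}
target 1/0 ∈ {PSO}

SC:no TSO:no PSO:yes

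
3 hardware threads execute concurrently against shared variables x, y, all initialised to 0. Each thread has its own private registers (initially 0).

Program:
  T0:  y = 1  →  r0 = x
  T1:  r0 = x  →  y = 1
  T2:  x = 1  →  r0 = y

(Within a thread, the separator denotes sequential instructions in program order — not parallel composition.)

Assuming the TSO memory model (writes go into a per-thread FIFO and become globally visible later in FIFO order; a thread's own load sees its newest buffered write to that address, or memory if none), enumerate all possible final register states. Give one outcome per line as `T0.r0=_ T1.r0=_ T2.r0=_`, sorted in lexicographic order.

outcome vector order: (T0.r0,T1.r0,T2.r0)
|TSO outcomes| = 8

T0.r0=0 T1.r0=0 T2.r0=0
T0.r0=0 T1.r0=0 T2.r0=1
T0.r0=0 T1.r0=1 T2.r0=0
T0.r0=0 T1.r0=1 T2.r0=1
T0.r0=1 T1.r0=0 T2.r0=0
T0.r0=1 T1.r0=0 T2.r0=1
T0.r0=1 T1.r0=1 T2.r0=0
T0.r0=1 T1.r0=1 T2.r0=1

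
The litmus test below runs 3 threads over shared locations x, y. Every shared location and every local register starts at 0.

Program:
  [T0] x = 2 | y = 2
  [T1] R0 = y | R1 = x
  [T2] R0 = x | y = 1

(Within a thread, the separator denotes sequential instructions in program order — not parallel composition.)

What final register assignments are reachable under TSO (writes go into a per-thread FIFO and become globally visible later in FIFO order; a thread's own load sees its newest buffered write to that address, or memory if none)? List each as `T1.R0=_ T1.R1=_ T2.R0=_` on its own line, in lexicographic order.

outcome vector order: (T1.R0,T1.R1,T2.R0)
|TSO outcomes| = 9

T1.R0=0 T1.R1=0 T2.R0=0
T1.R0=0 T1.R1=0 T2.R0=2
T1.R0=0 T1.R1=2 T2.R0=0
T1.R0=0 T1.R1=2 T2.R0=2
T1.R0=1 T1.R1=0 T2.R0=0
T1.R0=1 T1.R1=2 T2.R0=0
T1.R0=1 T1.R1=2 T2.R0=2
T1.R0=2 T1.R1=2 T2.R0=0
T1.R0=2 T1.R1=2 T2.R0=2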